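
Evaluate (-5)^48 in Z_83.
Using repeated squaring. (-5) ≡ 78 (mod 83). 48 = 32 + 16 (binary 110000). Repeated squaring mod 83: 78^1 ≡ 78; 78^2 ≡ 78² = 6084 ≡ 25; 78^4 ≡ 25² = 625 ≡ 44; 78^8 ≡ 44² = 1936 ≡ 27; 78^16 ≡ 27² = 729 ≡ 65; 78^32 ≡ 65² = 4225 ≡ 75. Multiply: (-5)^48 ≡ 78^32 × 78^16 ≡ 75 × 65 (mod 83): 75 × 65 = 4875 ≡ 61. So (-5)^48 ≡ 61 (mod 83).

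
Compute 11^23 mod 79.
Using repeated squaring. 23 = 16 + 4 + 2 + 1 (binary 10111). Repeated squaring mod 79: 11^1 ≡ 11; 11^2 ≡ 11² = 121 ≡ 42; 11^4 ≡ 42² = 1764 ≡ 26; 11^8 ≡ 26² = 676 ≡ 44; 11^16 ≡ 44² = 1936 ≡ 40. Multiply: 11^23 = 11^16 × 11^4 × 11^2 × 11^1 ≡ 40 × 26 × 42 × 11 (mod 79): 40 × 26 = 1040 ≡ 13; 13 × 42 = 546 ≡ 72; 72 × 11 = 792 ≡ 2. So 11^23 ≡ 2 (mod 79).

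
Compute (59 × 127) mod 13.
5

(59 × 127) = 7493
7493 mod 13 = 5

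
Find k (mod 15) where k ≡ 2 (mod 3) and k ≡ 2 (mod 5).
M = 3 × 5 = 15. M₁ = 5, y₁ ≡ 2 (mod 3). M₂ = 3, y₂ ≡ 2 (mod 5). k = 2×5×2 + 2×3×2 ≡ 2 (mod 15)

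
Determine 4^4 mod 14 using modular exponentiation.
4 = 4 (binary 100). Repeated squaring mod 14: 4^1 ≡ 4; 4^2 ≡ 4² = 16 ≡ 2; 4^4 ≡ 2² = 4 ≡ 4. So 4^4 ≡ 4 (mod 14).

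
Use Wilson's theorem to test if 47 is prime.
(46)! mod 47 = 46. Since 46 ≡ -1 (mod 47), 47 is prime.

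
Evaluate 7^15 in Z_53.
Using repeated squaring. 15 = 8 + 4 + 2 + 1 (binary 1111). Repeated squaring mod 53: 7^1 ≡ 7; 7^2 ≡ 7² = 49 ≡ 49; 7^4 ≡ 49² = 2401 ≡ 16; 7^8 ≡ 16² = 256 ≡ 44. Multiply: 7^15 = 7^8 × 7^4 × 7^2 × 7^1 ≡ 44 × 16 × 49 × 7 (mod 53): 44 × 16 = 704 ≡ 15; 15 × 49 = 735 ≡ 46; 46 × 7 = 322 ≡ 4. So 7^15 ≡ 4 (mod 53).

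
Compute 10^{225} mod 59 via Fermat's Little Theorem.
40

By Fermat's Little Theorem, a^(p-1) ≡ 1 (mod p) for prime p and gcd(a, p) = 1
Here p = 59, so 10^58 ≡ 1 (mod 59)
We can reduce the exponent: 225 mod 58 = 51
So 10^225 ≡ 10^51 (mod 59)
Computing: 10^51 mod 59 = 40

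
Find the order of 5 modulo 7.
Powers of 5 mod 7: 5^1≡5, 5^2≡4, 5^3≡6, 5^4≡2, 5^5≡3, 5^6≡1. Order = 6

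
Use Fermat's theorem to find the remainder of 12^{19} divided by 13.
12

By Fermat's Little Theorem, a^(p-1) ≡ 1 (mod p) for prime p and gcd(a, p) = 1
Here p = 13, so 12^12 ≡ 1 (mod 13)
We can reduce the exponent: 19 mod 12 = 7
So 12^19 ≡ 12^7 (mod 13)
Computing: 12^7 mod 13 = 12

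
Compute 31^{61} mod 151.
17

Using successive squaring:
Binary expansion of 61: 111101
Powers of 31 mod 151 (each is the square of the previous):
  31^1 ≡ 31 (mod 151)
  31^2 ≡ 31² = 961 ≡ 55 (mod 151)
  31^4 ≡ 55² = 3025 ≡ 5 (mod 151)
  31^8 ≡ 5² = 25 ≡ 25 (mod 151)
  31^16 ≡ 25² = 625 ≡ 21 (mod 151)
  31^32 ≡ 21² = 441 ≡ 139 (mod 151)
61 = 32 + 16 + 8 + 4 + 1, so 31^61 = 31^32 × 31^16 × 31^8 × 31^4 × 31^1 ≡ 139 × 21 × 25 × 5 × 31 (mod 151)
Multiplying step by step:
  139 × 21 = 2919 ≡ 50 (mod 151)
  50 × 25 = 1250 ≡ 42 (mod 151)
  42 × 5 = 210 ≡ 59 (mod 151)
  59 × 31 = 1829 ≡ 17 (mod 151)
Result: 31^61 ≡ 17 (mod 151)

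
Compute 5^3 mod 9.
3 = 2 + 1 (binary 11). Repeated squaring mod 9: 5^1 ≡ 5; 5^2 ≡ 5² = 25 ≡ 7. Multiply: 5^3 = 5^2 × 5^1 ≡ 7 × 5 (mod 9): 7 × 5 = 35 ≡ 8. So 5^3 ≡ 8 (mod 9).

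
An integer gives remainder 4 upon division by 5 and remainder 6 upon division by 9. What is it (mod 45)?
M = 5 × 9 = 45. M₁ = 9, y₁ ≡ 4 (mod 5). M₂ = 5, y₂ ≡ 2 (mod 9). r = 4×9×4 + 6×5×2 ≡ 24 (mod 45). The smallest positive such number is 24.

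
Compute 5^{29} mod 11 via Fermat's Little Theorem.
9

By Fermat's Little Theorem, a^(p-1) ≡ 1 (mod p) for prime p and gcd(a, p) = 1
Here p = 11, so 5^10 ≡ 1 (mod 11)
We can reduce the exponent: 29 mod 10 = 9
So 5^29 ≡ 5^9 (mod 11)
Computing: 5^9 mod 11 = 9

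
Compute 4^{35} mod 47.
2

Using successive squaring:
Binary expansion of 35: 100011
Powers of 4 mod 47 (each is the square of the previous):
  4^1 ≡ 4 (mod 47)
  4^2 ≡ 4² = 16 ≡ 16 (mod 47)
  4^4 ≡ 16² = 256 ≡ 21 (mod 47)
  4^8 ≡ 21² = 441 ≡ 18 (mod 47)
  4^16 ≡ 18² = 324 ≡ 42 (mod 47)
  4^32 ≡ 42² = 1764 ≡ 25 (mod 47)
35 = 32 + 2 + 1, so 4^35 = 4^32 × 4^2 × 4^1 ≡ 25 × 16 × 4 (mod 47)
Multiplying step by step:
  25 × 16 = 400 ≡ 24 (mod 47)
  24 × 4 = 96 ≡ 2 (mod 47)
Result: 4^35 ≡ 2 (mod 47)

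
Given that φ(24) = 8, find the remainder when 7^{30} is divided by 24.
By Euler: 7^{8} ≡ 1 (mod 24) since gcd(7, 24) = 1. 30 = 3×8 + 6. So 7^{30} ≡ 7^{6} ≡ 1 (mod 24)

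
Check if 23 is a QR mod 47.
By Euler's criterion: 23^{23} ≡ 46 (mod 47). Since this equals -1 (≡ 46), 23 is not a QR.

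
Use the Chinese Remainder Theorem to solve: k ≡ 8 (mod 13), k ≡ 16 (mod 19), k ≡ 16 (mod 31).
6495

Using the Chinese Remainder Theorem:
M = product of moduli = 7657
For equation 1: M_1 = 589, 589 ≡ 4 (mod 13), inverse of 589 mod 13 is 10 (check: 4 × 10 = 40 ≡ 1 (mod 13))
For equation 2: M_2 = 403, 403 ≡ 4 (mod 19), inverse of 403 mod 19 is 5 (check: 4 × 5 = 20 ≡ 1 (mod 19))
For equation 3: M_3 = 247, 247 ≡ 30 (mod 31), inverse of 247 mod 31 is 30 (check: 30 × 30 = 900 ≡ 1 (mod 31))
Combine: k ≡ Σ r_i×M_i×(M_i⁻¹ mod m_i) = 8×589×10 + 16×403×5 + 16×247×30 = 47120 + 32240 + 118560 = 197920
197920 mod 7657 = 6495
k ≡ 6495 (mod 7657)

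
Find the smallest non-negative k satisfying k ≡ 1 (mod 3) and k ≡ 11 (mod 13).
M = 3 × 13 = 39. M₁ = 13, y₁ ≡ 1 (mod 3). M₂ = 3, y₂ ≡ 9 (mod 13). k = 1×13×1 + 11×3×9 ≡ 37 (mod 39)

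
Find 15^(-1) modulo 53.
46

Using Extended Euclidean Algorithm:
gcd(15, 53) = 1
Bezout coefficients: 15 × -7 + 53 × 2 = 1
So 15 × -7 ≡ 1 (mod 53)
The inverse is -7 mod 53 = 46
Verification: 15 × 46 = 690 = 13 × 53 + 1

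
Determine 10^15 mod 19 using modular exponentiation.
Using repeated squaring. 15 = 8 + 4 + 2 + 1 (binary 1111). Repeated squaring mod 19: 10^1 ≡ 10; 10^2 ≡ 10² = 100 ≡ 5; 10^4 ≡ 5² = 25 ≡ 6; 10^8 ≡ 6² = 36 ≡ 17. Multiply: 10^15 = 10^8 × 10^4 × 10^2 × 10^1 ≡ 17 × 6 × 5 × 10 (mod 19): 17 × 6 = 102 ≡ 7; 7 × 5 = 35 ≡ 16; 16 × 10 = 160 ≡ 8. So 10^15 ≡ 8 (mod 19).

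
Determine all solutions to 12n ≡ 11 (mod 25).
3

Since gcd(12, 25) = 1 divides 11, a solution exists.
Multiply both sides by the inverse of 12 mod 25:
  12^(-1) mod 25 = 23
  x ≡ 23 × 11 ≡ 253 ≡ 3 (mod 25)
Verification: 12 × 3 = 36 = 1 × 25 + 11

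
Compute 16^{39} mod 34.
16

Using successive squaring:
Binary expansion of 39: 100111
Powers of 16 mod 34 (each is the square of the previous):
  16^1 ≡ 16 (mod 34)
  16^2 ≡ 16² = 256 ≡ 18 (mod 34)
  16^4 ≡ 18² = 324 ≡ 18 (mod 34)
  16^8 ≡ 18² = 324 ≡ 18 (mod 34)
  16^16 ≡ 18² = 324 ≡ 18 (mod 34)
  16^32 ≡ 18² = 324 ≡ 18 (mod 34)
39 = 32 + 4 + 2 + 1, so 16^39 = 16^32 × 16^4 × 16^2 × 16^1 ≡ 18 × 18 × 18 × 16 (mod 34)
Multiplying step by step:
  18 × 18 = 324 ≡ 18 (mod 34)
  18 × 18 = 324 ≡ 18 (mod 34)
  18 × 16 = 288 ≡ 16 (mod 34)
Result: 16^39 ≡ 16 (mod 34)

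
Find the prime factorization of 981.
3^2 × 109

Divide by primes starting from smallest:
981 ÷ 3 = 327
327 ÷ 3 = 109
109 ÷ 109 = 1

981 = 3^2 × 109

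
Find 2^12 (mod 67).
Using repeated squaring. 12 = 8 + 4 (binary 1100). Repeated squaring mod 67: 2^1 ≡ 2; 2^2 ≡ 2² = 4 ≡ 4; 2^4 ≡ 4² = 16 ≡ 16; 2^8 ≡ 16² = 256 ≡ 55. Multiply: 2^12 = 2^8 × 2^4 ≡ 55 × 16 (mod 67): 55 × 16 = 880 ≡ 9. So 2^12 ≡ 9 (mod 67).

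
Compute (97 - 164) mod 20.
13

(97 - 164) = -67
-67 mod 20 = 13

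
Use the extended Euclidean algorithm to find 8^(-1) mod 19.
Extended GCD: 8(-7) + 19(3) = 1. So 8^(-1) ≡ 12 ≡ 12 (mod 19). Verify: 8 × 12 = 96 ≡ 1 (mod 19)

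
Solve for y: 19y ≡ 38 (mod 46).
2

Since gcd(19, 46) = 1 divides 38, a solution exists.
Multiply both sides by the inverse of 19 mod 46:
  19^(-1) mod 46 = 17
  x ≡ 17 × 38 ≡ 646 ≡ 2 (mod 46)
Verification: 19 × 2 = 38 = 0 × 46 + 38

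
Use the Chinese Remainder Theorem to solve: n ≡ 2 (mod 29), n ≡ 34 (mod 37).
959

Using the Chinese Remainder Theorem:
M = product of moduli = 1073
For equation 1: M_1 = 37, 37 ≡ 8 (mod 29), inverse of 37 mod 29 is 11 (check: 8 × 11 = 88 ≡ 1 (mod 29))
For equation 2: M_2 = 29, 29 ≡ 29 (mod 37), inverse of 29 mod 37 is 23 (check: 29 × 23 = 667 ≡ 1 (mod 37))
Combine: n ≡ Σ r_i×M_i×(M_i⁻¹ mod m_i) = 2×37×11 + 34×29×23 = 814 + 22678 = 23492
23492 mod 1073 = 959
n ≡ 959 (mod 1073)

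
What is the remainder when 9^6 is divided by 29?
6 = 4 + 2 (binary 110). Repeated squaring mod 29: 9^1 ≡ 9; 9^2 ≡ 9² = 81 ≡ 23; 9^4 ≡ 23² = 529 ≡ 7. Multiply: 9^6 = 9^4 × 9^2 ≡ 7 × 23 (mod 29): 7 × 23 = 161 ≡ 16. So 9^6 ≡ 16 (mod 29).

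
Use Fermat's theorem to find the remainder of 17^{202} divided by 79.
46

By Fermat's Little Theorem, a^(p-1) ≡ 1 (mod p) for prime p and gcd(a, p) = 1
Here p = 79, so 17^78 ≡ 1 (mod 79)
We can reduce the exponent: 202 mod 78 = 46
So 17^202 ≡ 17^46 (mod 79)
Computing: 17^46 mod 79 = 46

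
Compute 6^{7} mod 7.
6

Using successive squaring:
Binary expansion of 7: 111
Powers of 6 mod 7 (each is the square of the previous):
  6^1 ≡ 6 (mod 7)
  6^2 ≡ 6² = 36 ≡ 1 (mod 7)
  6^4 ≡ 1² = 1 ≡ 1 (mod 7)
7 = 4 + 2 + 1, so 6^7 = 6^4 × 6^2 × 6^1 ≡ 1 × 1 × 6 (mod 7)
Multiplying step by step:
  1 × 1 = 1 ≡ 1 (mod 7)
  1 × 6 = 6 ≡ 6 (mod 7)
Result: 6^7 ≡ 6 (mod 7)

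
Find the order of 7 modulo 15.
Powers of 7 mod 15: 7^1≡7, 7^2≡4, 7^3≡13, 7^4≡1. Order = 4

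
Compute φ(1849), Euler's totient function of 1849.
1806

Prime factorization: 1849 = 43^2
Using the formula φ(n) = n × Π(1 - 1/p) for each prime factor p:
φ(1849) = 1849 × (1 - 1/43)
φ(1849) = 1806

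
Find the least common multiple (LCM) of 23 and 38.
874

First find GCD(23, 38) using the Euclidean algorithm:
23 = 0 × 38 + 23
38 = 1 × 23 + 15
23 = 1 × 15 + 8
15 = 1 × 8 + 7
8 = 1 × 7 + 1
7 = 7 × 1 + 0
GCD(23, 38) = 1

LCM formula: LCM(a, b) = (a × b) / GCD(a, b)
LCM(23, 38) = (23 × 38) / 1
LCM(23, 38) = 874 / 1
LCM(23, 38) = 874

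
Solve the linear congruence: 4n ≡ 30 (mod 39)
27

Since gcd(4, 39) = 1 divides 30, a solution exists.
Multiply both sides by the inverse of 4 mod 39:
  4^(-1) mod 39 = 10
  x ≡ 10 × 30 ≡ 300 ≡ 27 (mod 39)
Verification: 4 × 27 = 108 = 2 × 39 + 30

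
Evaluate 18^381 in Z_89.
Using Fermat: 18^{88} ≡ 1 (mod 89). 381 ≡ 29 (mod 88). So 18^{381} ≡ 18^{29} ≡ 21 (mod 89)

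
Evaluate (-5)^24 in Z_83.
Using repeated squaring. (-5) ≡ 78 (mod 83). 24 = 16 + 8 (binary 11000). Repeated squaring mod 83: 78^1 ≡ 78; 78^2 ≡ 78² = 6084 ≡ 25; 78^4 ≡ 25² = 625 ≡ 44; 78^8 ≡ 44² = 1936 ≡ 27; 78^16 ≡ 27² = 729 ≡ 65. Multiply: (-5)^24 ≡ 78^16 × 78^8 ≡ 65 × 27 (mod 83): 65 × 27 = 1755 ≡ 12. So (-5)^24 ≡ 12 (mod 83).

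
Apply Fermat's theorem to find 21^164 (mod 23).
By Fermat: 21^{22} ≡ 1 (mod 23). 164 = 7×22 + 10. So 21^{164} ≡ 21^{10} ≡ 12 (mod 23)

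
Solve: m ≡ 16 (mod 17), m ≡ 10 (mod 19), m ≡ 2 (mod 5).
M = 17 × 19 × 5 = 1615. M₁ = 95, y₁ ≡ 12 (mod 17). M₂ = 85, y₂ ≡ 17 (mod 19). M₃ = 323, y₃ ≡ 2 (mod 5). m = 16×95×12 + 10×85×17 + 2×323×2 ≡ 67 (mod 1615)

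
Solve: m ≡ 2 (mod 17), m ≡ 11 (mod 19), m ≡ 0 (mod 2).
M = 17 × 19 × 2 = 646. M₁ = 38, y₁ ≡ 13 (mod 17). M₂ = 34, y₂ ≡ 14 (mod 19). M₃ = 323, y₃ ≡ 1 (mod 2). m = 2×38×13 + 11×34×14 + 0×323×1 ≡ 410 (mod 646)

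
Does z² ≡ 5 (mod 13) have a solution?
By Euler's criterion: 5^{6} ≡ 12 (mod 13). Since this equals -1 (≡ 12), 5 is not a QR.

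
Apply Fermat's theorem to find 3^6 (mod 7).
By Fermat's Little Theorem, 3^{6} ≡ 1 (mod 7) since 7 is prime and gcd(3, 7) = 1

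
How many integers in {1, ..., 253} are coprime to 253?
220

Prime factorization: 253 = 11 × 23
Using the formula φ(n) = n × Π(1 - 1/p) for each prime factor p:
φ(253) = 253 × (1 - 1/11) × (1 - 1/23)
φ(253) = 220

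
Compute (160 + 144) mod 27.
7

(160 + 144) = 304
304 mod 27 = 7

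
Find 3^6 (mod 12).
6 = 4 + 2 (binary 110). Repeated squaring mod 12: 3^1 ≡ 3; 3^2 ≡ 3² = 9 ≡ 9; 3^4 ≡ 9² = 81 ≡ 9. Multiply: 3^6 = 3^4 × 3^2 ≡ 9 × 9 (mod 12): 9 × 9 = 81 ≡ 9. So 3^6 ≡ 9 (mod 12).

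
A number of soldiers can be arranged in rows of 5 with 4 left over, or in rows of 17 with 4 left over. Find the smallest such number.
M = 5 × 17 = 85. M₁ = 17, y₁ ≡ 3 (mod 5). M₂ = 5, y₂ ≡ 7 (mod 17). z = 4×17×3 + 4×5×7 ≡ 4 (mod 85). The smallest positive such number is 4.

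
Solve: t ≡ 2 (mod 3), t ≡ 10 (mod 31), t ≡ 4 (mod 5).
M = 3 × 31 × 5 = 465. M₁ = 155, y₁ ≡ 2 (mod 3). M₂ = 15, y₂ ≡ 29 (mod 31). M₃ = 93, y₃ ≡ 2 (mod 5). t = 2×155×2 + 10×15×29 + 4×93×2 ≡ 134 (mod 465)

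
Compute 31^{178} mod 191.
180

Using successive squaring:
Binary expansion of 178: 10110010
Powers of 31 mod 191 (each is the square of the previous):
  31^1 ≡ 31 (mod 191)
  31^2 ≡ 31² = 961 ≡ 6 (mod 191)
  31^4 ≡ 6² = 36 ≡ 36 (mod 191)
  31^8 ≡ 36² = 1296 ≡ 150 (mod 191)
  31^16 ≡ 150² = 22500 ≡ 153 (mod 191)
  31^32 ≡ 153² = 23409 ≡ 107 (mod 191)
  31^64 ≡ 107² = 11449 ≡ 180 (mod 191)
  31^128 ≡ 180² = 32400 ≡ 121 (mod 191)
178 = 128 + 32 + 16 + 2, so 31^178 = 31^128 × 31^32 × 31^16 × 31^2 ≡ 121 × 107 × 153 × 6 (mod 191)
Multiplying step by step:
  121 × 107 = 12947 ≡ 150 (mod 191)
  150 × 153 = 22950 ≡ 30 (mod 191)
  30 × 6 = 180 ≡ 180 (mod 191)
Result: 31^178 ≡ 180 (mod 191)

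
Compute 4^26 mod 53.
Using repeated squaring. 26 = 16 + 8 + 2 (binary 11010). Repeated squaring mod 53: 4^1 ≡ 4; 4^2 ≡ 4² = 16 ≡ 16; 4^4 ≡ 16² = 256 ≡ 44; 4^8 ≡ 44² = 1936 ≡ 28; 4^16 ≡ 28² = 784 ≡ 42. Multiply: 4^26 = 4^16 × 4^8 × 4^2 ≡ 42 × 28 × 16 (mod 53): 42 × 28 = 1176 ≡ 10; 10 × 16 = 160 ≡ 1. So 4^26 ≡ 1 (mod 53).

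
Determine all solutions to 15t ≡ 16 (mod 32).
16

Since gcd(15, 32) = 1 divides 16, a solution exists.
Multiply both sides by the inverse of 15 mod 32:
  15^(-1) mod 32 = 15
  x ≡ 15 × 16 ≡ 240 ≡ 16 (mod 32)
Verification: 15 × 16 = 240 = 7 × 32 + 16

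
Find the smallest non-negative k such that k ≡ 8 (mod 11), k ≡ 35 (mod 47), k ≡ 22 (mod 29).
2197

Using the Chinese Remainder Theorem:
M = product of moduli = 14993
For equation 1: M_1 = 1363, 1363 ≡ 10 (mod 11), inverse of 1363 mod 11 is 10 (check: 10 × 10 = 100 ≡ 1 (mod 11))
For equation 2: M_2 = 319, 319 ≡ 37 (mod 47), inverse of 319 mod 47 is 14 (check: 37 × 14 = 518 ≡ 1 (mod 47))
For equation 3: M_3 = 517, 517 ≡ 24 (mod 29), inverse of 517 mod 29 is 23 (check: 24 × 23 = 552 ≡ 1 (mod 29))
Combine: k ≡ Σ r_i×M_i×(M_i⁻¹ mod m_i) = 8×1363×10 + 35×319×14 + 22×517×23 = 109040 + 156310 + 261602 = 526952
526952 mod 14993 = 2197
k ≡ 2197 (mod 14993)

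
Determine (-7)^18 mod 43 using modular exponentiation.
Using repeated squaring. (-7) ≡ 36 (mod 43). 18 = 16 + 2 (binary 10010). Repeated squaring mod 43: 36^1 ≡ 36; 36^2 ≡ 36² = 1296 ≡ 6; 36^4 ≡ 6² = 36 ≡ 36; 36^8 ≡ 36² = 1296 ≡ 6; 36^16 ≡ 6² = 36 ≡ 36. Multiply: (-7)^18 ≡ 36^16 × 36^2 ≡ 36 × 6 (mod 43): 36 × 6 = 216 ≡ 1. So (-7)^18 ≡ 1 (mod 43).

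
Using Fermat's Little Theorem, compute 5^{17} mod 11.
3

By Fermat's Little Theorem, a^(p-1) ≡ 1 (mod p) for prime p and gcd(a, p) = 1
Here p = 11, so 5^10 ≡ 1 (mod 11)
We can reduce the exponent: 17 mod 10 = 7
So 5^17 ≡ 5^7 (mod 11)
Computing: 5^7 mod 11 = 3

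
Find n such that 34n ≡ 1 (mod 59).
34^(-1) ≡ 33 (mod 59). Verification: 34 × 33 = 1122 ≡ 1 (mod 59)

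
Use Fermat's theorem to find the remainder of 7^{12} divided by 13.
1

By Fermat's Little Theorem, a^(p-1) ≡ 1 (mod p) for prime p and gcd(a, p) = 1
Here p = 13, so 7^12 ≡ 1 (mod 13)
We can reduce the exponent: 12 mod 12 = 0
So 7^12 ≡ 7^0 (mod 13)
Computing: 7^0 mod 13 = 1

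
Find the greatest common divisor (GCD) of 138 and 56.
2

Using the Euclidean algorithm:
138 = 2 × 56 + 26
56 = 2 × 26 + 4
26 = 6 × 4 + 2
4 = 2 × 2 + 0

GCD(138, 56) = 2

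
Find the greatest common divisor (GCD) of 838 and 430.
2

Using the Euclidean algorithm:
838 = 1 × 430 + 408
430 = 1 × 408 + 22
408 = 18 × 22 + 12
22 = 1 × 12 + 10
12 = 1 × 10 + 2
10 = 5 × 2 + 0

GCD(838, 430) = 2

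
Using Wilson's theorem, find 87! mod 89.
(88)! = (87)! × (88) ≡ -1 (mod 89). So (87)! ≡ -1 × (88)^(-1) ≡ (-1)×(-1) = 1 (mod 89)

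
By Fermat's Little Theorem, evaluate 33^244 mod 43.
By Fermat: 33^{42} ≡ 1 (mod 43). 244 = 5×42 + 34. So 33^{244} ≡ 33^{34} ≡ 38 (mod 43)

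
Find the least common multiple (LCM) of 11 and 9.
99

First find GCD(11, 9) using the Euclidean algorithm:
11 = 1 × 9 + 2
9 = 4 × 2 + 1
2 = 2 × 1 + 0
GCD(11, 9) = 1

LCM formula: LCM(a, b) = (a × b) / GCD(a, b)
LCM(11, 9) = (11 × 9) / 1
LCM(11, 9) = 99 / 1
LCM(11, 9) = 99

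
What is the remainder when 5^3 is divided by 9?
3 = 2 + 1 (binary 11). Repeated squaring mod 9: 5^1 ≡ 5; 5^2 ≡ 5² = 25 ≡ 7. Multiply: 5^3 = 5^2 × 5^1 ≡ 7 × 5 (mod 9): 7 × 5 = 35 ≡ 8. So 5^3 ≡ 8 (mod 9).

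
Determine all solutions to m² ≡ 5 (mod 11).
The square roots of 5 mod 11 are 4 and 7. Verify: 4² = 16 ≡ 5 (mod 11)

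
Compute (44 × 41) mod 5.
4

(44 × 41) = 1804
1804 mod 5 = 4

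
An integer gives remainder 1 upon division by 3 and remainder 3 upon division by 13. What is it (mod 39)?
M = 3 × 13 = 39. M₁ = 13, y₁ ≡ 1 (mod 3). M₂ = 3, y₂ ≡ 9 (mod 13). x = 1×13×1 + 3×3×9 ≡ 16 (mod 39). The smallest positive such number is 16.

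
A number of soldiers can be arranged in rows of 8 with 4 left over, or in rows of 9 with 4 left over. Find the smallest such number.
M = 8 × 9 = 72. M₁ = 9, y₁ ≡ 1 (mod 8). M₂ = 8, y₂ ≡ 8 (mod 9). z = 4×9×1 + 4×8×8 ≡ 4 (mod 72). The smallest positive such number is 4.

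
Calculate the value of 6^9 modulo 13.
9 = 8 + 1 (binary 1001). Repeated squaring mod 13: 6^1 ≡ 6; 6^2 ≡ 6² = 36 ≡ 10; 6^4 ≡ 10² = 100 ≡ 9; 6^8 ≡ 9² = 81 ≡ 3. Multiply: 6^9 = 6^8 × 6^1 ≡ 3 × 6 (mod 13): 3 × 6 = 18 ≡ 5. So 6^9 ≡ 5 (mod 13).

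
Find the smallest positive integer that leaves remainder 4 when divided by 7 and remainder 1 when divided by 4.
M = 7 × 4 = 28. M₁ = 4, y₁ ≡ 2 (mod 7). M₂ = 7, y₂ ≡ 3 (mod 4). y = 4×4×2 + 1×7×3 ≡ 25 (mod 28). The smallest positive such number is 25.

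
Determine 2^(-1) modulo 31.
2^(-1) ≡ 16 (mod 31). Verification: 2 × 16 = 32 ≡ 1 (mod 31)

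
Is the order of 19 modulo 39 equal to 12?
Yes, ord_39(19) = 12.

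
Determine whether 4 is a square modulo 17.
By Euler's criterion: 4^{8} ≡ 1 (mod 17). Since this equals 1, 4 is a QR.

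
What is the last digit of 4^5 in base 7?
5 = 4 + 1 (binary 101). Repeated squaring mod 7: 4^1 ≡ 4; 4^2 ≡ 4² = 16 ≡ 2; 4^4 ≡ 2² = 4 ≡ 4. Multiply: 4^5 = 4^4 × 4^1 ≡ 4 × 4 (mod 7): 4 × 4 = 16 ≡ 2. So 4^5 ≡ 2 (mod 7).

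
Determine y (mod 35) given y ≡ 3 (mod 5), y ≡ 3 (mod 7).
3

Using the Chinese Remainder Theorem:
M = product of moduli = 35
For equation 1: M_1 = 7, 7 ≡ 2 (mod 5), inverse of 7 mod 5 is 3 (check: 2 × 3 = 6 ≡ 1 (mod 5))
For equation 2: M_2 = 5, 5 ≡ 5 (mod 7), inverse of 5 mod 7 is 3 (check: 5 × 3 = 15 ≡ 1 (mod 7))
Combine: y ≡ Σ r_i×M_i×(M_i⁻¹ mod m_i) = 3×7×3 + 3×5×3 = 63 + 45 = 108
108 mod 35 = 3
y ≡ 3 (mod 35)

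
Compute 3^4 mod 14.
4 = 4 (binary 100). Repeated squaring mod 14: 3^1 ≡ 3; 3^2 ≡ 3² = 9 ≡ 9; 3^4 ≡ 9² = 81 ≡ 11. So 3^4 ≡ 11 (mod 14).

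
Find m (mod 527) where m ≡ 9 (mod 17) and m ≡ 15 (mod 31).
M = 17 × 31 = 527. M₁ = 31, y₁ ≡ 11 (mod 17). M₂ = 17, y₂ ≡ 11 (mod 31). m = 9×31×11 + 15×17×11 ≡ 77 (mod 527)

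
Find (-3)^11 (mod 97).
Using repeated squaring. (-3) ≡ 94 (mod 97). 11 = 8 + 2 + 1 (binary 1011). Repeated squaring mod 97: 94^1 ≡ 94; 94^2 ≡ 94² = 8836 ≡ 9; 94^4 ≡ 9² = 81 ≡ 81; 94^8 ≡ 81² = 6561 ≡ 62. Multiply: (-3)^11 ≡ 94^8 × 94^2 × 94^1 ≡ 62 × 9 × 94 (mod 97): 62 × 9 = 558 ≡ 73; 73 × 94 = 6862 ≡ 72. So (-3)^11 ≡ 72 (mod 97).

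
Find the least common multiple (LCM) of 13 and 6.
78

First find GCD(13, 6) using the Euclidean algorithm:
13 = 2 × 6 + 1
6 = 6 × 1 + 0
GCD(13, 6) = 1

LCM formula: LCM(a, b) = (a × b) / GCD(a, b)
LCM(13, 6) = (13 × 6) / 1
LCM(13, 6) = 78 / 1
LCM(13, 6) = 78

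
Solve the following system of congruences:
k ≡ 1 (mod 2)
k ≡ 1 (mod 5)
1

Using the Chinese Remainder Theorem:
M = product of moduli = 10
For equation 1: M_1 = 5, 5 ≡ 1 (mod 2), inverse of 5 mod 2 is 1 (check: 1 × 1 = 1 ≡ 1 (mod 2))
For equation 2: M_2 = 2, 2 ≡ 2 (mod 5), inverse of 2 mod 5 is 3 (check: 2 × 3 = 6 ≡ 1 (mod 5))
Combine: k ≡ Σ r_i×M_i×(M_i⁻¹ mod m_i) = 1×5×1 + 1×2×3 = 5 + 6 = 11
11 mod 10 = 1
k ≡ 1 (mod 10)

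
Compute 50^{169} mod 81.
32

Using successive squaring:
Binary expansion of 169: 10101001
Powers of 50 mod 81 (each is the square of the previous):
  50^1 ≡ 50 (mod 81)
  50^2 ≡ 50² = 2500 ≡ 70 (mod 81)
  50^4 ≡ 70² = 4900 ≡ 40 (mod 81)
  50^8 ≡ 40² = 1600 ≡ 61 (mod 81)
  50^16 ≡ 61² = 3721 ≡ 76 (mod 81)
  50^32 ≡ 76² = 5776 ≡ 25 (mod 81)
  50^64 ≡ 25² = 625 ≡ 58 (mod 81)
  50^128 ≡ 58² = 3364 ≡ 43 (mod 81)
169 = 128 + 32 + 8 + 1, so 50^169 = 50^128 × 50^32 × 50^8 × 50^1 ≡ 43 × 25 × 61 × 50 (mod 81)
Multiplying step by step:
  43 × 25 = 1075 ≡ 22 (mod 81)
  22 × 61 = 1342 ≡ 46 (mod 81)
  46 × 50 = 2300 ≡ 32 (mod 81)
Result: 50^169 ≡ 32 (mod 81)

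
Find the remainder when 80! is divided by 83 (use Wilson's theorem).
(82)! = (80)! × (81) × (82) ≡ -1 (mod 83). So (80)! ≡ -1 × [(82)(81)]^(-1) ≡ 41 (mod 83)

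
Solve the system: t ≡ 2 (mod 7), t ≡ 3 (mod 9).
M = 7 × 9 = 63. M₁ = 9, y₁ ≡ 4 (mod 7). M₂ = 7, y₂ ≡ 4 (mod 9). t = 2×9×4 + 3×7×4 ≡ 30 (mod 63)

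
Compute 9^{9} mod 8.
1

Using successive squaring:
Binary expansion of 9: 1001
Powers of 9 mod 8 (each is the square of the previous):
  9^1 ≡ 1 (mod 8)
  9^2 ≡ 1² = 1 ≡ 1 (mod 8)
  9^4 ≡ 1² = 1 ≡ 1 (mod 8)
  9^8 ≡ 1² = 1 ≡ 1 (mod 8)
9 = 8 + 1, so 9^9 = 9^8 × 9^1 ≡ 1 × 1 (mod 8)
Multiplying step by step:
  1 × 1 = 1 ≡ 1 (mod 8)
Result: 9^9 ≡ 1 (mod 8)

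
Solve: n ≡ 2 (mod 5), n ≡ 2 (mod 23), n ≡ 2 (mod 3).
M = 5 × 23 × 3 = 345. M₁ = 69, y₁ ≡ 4 (mod 5). M₂ = 15, y₂ ≡ 20 (mod 23). M₃ = 115, y₃ ≡ 1 (mod 3). n = 2×69×4 + 2×15×20 + 2×115×1 ≡ 2 (mod 345)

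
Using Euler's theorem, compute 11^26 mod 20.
By Euler: 11^{8} ≡ 1 (mod 20) since gcd(11, 20) = 1. 26 = 3×8 + 2. So 11^{26} ≡ 11^{2} ≡ 1 (mod 20)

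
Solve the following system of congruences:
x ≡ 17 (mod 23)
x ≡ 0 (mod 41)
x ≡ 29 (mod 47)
23247

Using the Chinese Remainder Theorem:
M = product of moduli = 44321
For equation 1: M_1 = 1927, 1927 ≡ 18 (mod 23), inverse of 1927 mod 23 is 9 (check: 18 × 9 = 162 ≡ 1 (mod 23))
For equation 2: M_2 = 1081, 1081 ≡ 15 (mod 41), inverse of 1081 mod 41 is 11 (check: 15 × 11 = 165 ≡ 1 (mod 41))
For equation 3: M_3 = 943, 943 ≡ 3 (mod 47), inverse of 943 mod 47 is 16 (check: 3 × 16 = 48 ≡ 1 (mod 47))
Combine: x ≡ Σ r_i×M_i×(M_i⁻¹ mod m_i) = 17×1927×9 + 0×1081×11 + 29×943×16 = 294831 + 0 + 437552 = 732383
732383 mod 44321 = 23247
x ≡ 23247 (mod 44321)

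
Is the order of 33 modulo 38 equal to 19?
No, the actual order is 18, not 19.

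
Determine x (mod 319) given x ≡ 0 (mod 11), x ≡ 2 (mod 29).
176

Using the Chinese Remainder Theorem:
M = product of moduli = 319
For equation 1: M_1 = 29, 29 ≡ 7 (mod 11), inverse of 29 mod 11 is 8 (check: 7 × 8 = 56 ≡ 1 (mod 11))
For equation 2: M_2 = 11, 11 ≡ 11 (mod 29), inverse of 11 mod 29 is 8 (check: 11 × 8 = 88 ≡ 1 (mod 29))
Combine: x ≡ Σ r_i×M_i×(M_i⁻¹ mod m_i) = 0×29×8 + 2×11×8 = 0 + 176 = 176
176 mod 319 = 176
x ≡ 176 (mod 319)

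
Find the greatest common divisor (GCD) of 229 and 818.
1

Using the Euclidean algorithm:
229 = 0 × 818 + 229
818 = 3 × 229 + 131
229 = 1 × 131 + 98
131 = 1 × 98 + 33
98 = 2 × 33 + 32
33 = 1 × 32 + 1
32 = 32 × 1 + 0

GCD(229, 818) = 1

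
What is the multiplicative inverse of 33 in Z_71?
28

Using Extended Euclidean Algorithm:
gcd(33, 71) = 1
Bezout coefficients: 33 × 28 + 71 × -13 = 1
So 33 × 28 ≡ 1 (mod 71)
The inverse is 28 mod 71 = 28
Verification: 33 × 28 = 924 = 13 × 71 + 1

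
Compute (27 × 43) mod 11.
6

(27 × 43) = 1161
1161 mod 11 = 6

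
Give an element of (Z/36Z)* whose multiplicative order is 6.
7 has order 6 mod 36 since 7^{6} ≡ 1 (mod 36) and no smaller power works.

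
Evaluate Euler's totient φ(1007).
936

Prime factorization: 1007 = 19 × 53
Using the formula φ(n) = n × Π(1 - 1/p) for each prime factor p:
φ(1007) = 1007 × (1 - 1/19) × (1 - 1/53)
φ(1007) = 936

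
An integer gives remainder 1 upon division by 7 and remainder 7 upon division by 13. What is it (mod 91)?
M = 7 × 13 = 91. M₁ = 13, y₁ ≡ 6 (mod 7). M₂ = 7, y₂ ≡ 2 (mod 13). y = 1×13×6 + 7×7×2 ≡ 85 (mod 91). The smallest positive such number is 85.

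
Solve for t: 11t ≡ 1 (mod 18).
5

Since gcd(11, 18) = 1 divides 1, a solution exists.
Multiply both sides by the inverse of 11 mod 18:
  11^(-1) mod 18 = 5
  x ≡ 5 × 1 ≡ 5 ≡ 5 (mod 18)
Verification: 11 × 5 = 55 = 3 × 18 + 1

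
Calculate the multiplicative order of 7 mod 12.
Powers of 7 mod 12: 7^1≡7, 7^2≡1. Order = 2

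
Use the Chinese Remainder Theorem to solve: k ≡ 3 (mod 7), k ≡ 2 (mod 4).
M = 7 × 4 = 28. M₁ = 4, y₁ ≡ 2 (mod 7). M₂ = 7, y₂ ≡ 3 (mod 4). k = 3×4×2 + 2×7×3 ≡ 10 (mod 28)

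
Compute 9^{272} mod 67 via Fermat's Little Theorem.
25

By Fermat's Little Theorem, a^(p-1) ≡ 1 (mod p) for prime p and gcd(a, p) = 1
Here p = 67, so 9^66 ≡ 1 (mod 67)
We can reduce the exponent: 272 mod 66 = 8
So 9^272 ≡ 9^8 (mod 67)
Computing: 9^8 mod 67 = 25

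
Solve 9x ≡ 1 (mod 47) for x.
21

Using Extended Euclidean Algorithm:
gcd(9, 47) = 1
Bezout coefficients: 9 × 21 + 47 × -4 = 1
So 9 × 21 ≡ 1 (mod 47)
The inverse is 21 mod 47 = 21
Verification: 9 × 21 = 189 = 4 × 47 + 1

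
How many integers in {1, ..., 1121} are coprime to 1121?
1044

Prime factorization: 1121 = 19 × 59
Using the formula φ(n) = n × Π(1 - 1/p) for each prime factor p:
φ(1121) = 1121 × (1 - 1/19) × (1 - 1/59)
φ(1121) = 1044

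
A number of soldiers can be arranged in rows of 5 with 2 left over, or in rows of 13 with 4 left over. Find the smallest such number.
M = 5 × 13 = 65. M₁ = 13, y₁ ≡ 2 (mod 5). M₂ = 5, y₂ ≡ 8 (mod 13). t = 2×13×2 + 4×5×8 ≡ 17 (mod 65). The smallest positive such number is 17.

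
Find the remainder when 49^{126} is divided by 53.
By Fermat: 49^{52} ≡ 1 (mod 53). 126 = 2×52 + 22. So 49^{126} ≡ 49^{22} ≡ 47 (mod 53)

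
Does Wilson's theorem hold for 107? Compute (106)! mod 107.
(106)! mod 107 = 106. Since this equals -1 (mod 107), Wilson confirms 107 is prime.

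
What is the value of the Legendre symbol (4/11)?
(4/11) = 4^{5} mod 11 = 1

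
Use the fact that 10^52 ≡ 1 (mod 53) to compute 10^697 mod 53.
By Fermat: 10^{52} ≡ 1 (mod 53). 697 ≡ 21 (mod 52). So 10^{697} ≡ 10^{21} ≡ 24 (mod 53)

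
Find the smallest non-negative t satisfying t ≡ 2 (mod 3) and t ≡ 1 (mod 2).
M = 3 × 2 = 6. M₁ = 2, y₁ ≡ 2 (mod 3). M₂ = 3, y₂ ≡ 1 (mod 2). t = 2×2×2 + 1×3×1 ≡ 5 (mod 6)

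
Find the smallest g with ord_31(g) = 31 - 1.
p - 1 = 30 has prime divisors 2, 3, 5. h is a primitive root mod 31 iff h^(30/q) ≢ 1 (mod 31) for each such q.
h = 2: 2^15 ≡ 1, 2^10 ≡ 1, 2^6 ≡ 2 (mod 31); 2^15 ≡ 1, so not a primitive root.
h = 3: 3^15 ≡ 30, 3^10 ≡ 25, 3^6 ≡ 16 (mod 31); none is 1, so 3 has order 30 and is a primitive root.
The smallest primitive root mod 31 is g = 3.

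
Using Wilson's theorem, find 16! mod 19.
(18)! = (16)! × (17) × (18) ≡ -1 (mod 19). So (16)! ≡ -1 × [(18)(17)]^(-1) ≡ 9 (mod 19)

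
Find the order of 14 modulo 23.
Powers of 14 mod 23: 14^1≡14, 14^2≡12, 14^3≡7, 14^4≡6, 14^5≡15, 14^6≡3, 14^7≡19, 14^8≡13, 14^9≡21, 14^10≡18, 14^11≡22, 14^12≡9, 14^13≡11, 14^14≡16, 14^15≡17, 14^16≡8, 14^17≡20, 14^18≡4, 14^19≡10, 14^20≡2, 14^21≡5, 14^22≡1. Order = 22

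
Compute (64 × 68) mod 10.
2

(64 × 68) = 4352
4352 mod 10 = 2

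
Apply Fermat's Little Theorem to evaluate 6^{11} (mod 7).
6

By Fermat's Little Theorem, a^(p-1) ≡ 1 (mod p) for prime p and gcd(a, p) = 1
Here p = 7, so 6^6 ≡ 1 (mod 7)
We can reduce the exponent: 11 mod 6 = 5
So 6^11 ≡ 6^5 (mod 7)
Computing: 6^5 mod 7 = 6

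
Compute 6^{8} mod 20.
16

Using successive squaring:
Binary expansion of 8: 1000
Powers of 6 mod 20 (each is the square of the previous):
  6^1 ≡ 6 (mod 20)
  6^2 ≡ 6² = 36 ≡ 16 (mod 20)
  6^4 ≡ 16² = 256 ≡ 16 (mod 20)
  6^8 ≡ 16² = 256 ≡ 16 (mod 20)
8 is a power of 2, so 6^8 is the last square: ≡ 16 (mod 20)
Result: 6^8 ≡ 16 (mod 20)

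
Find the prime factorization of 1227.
3 × 409

Divide by primes starting from smallest:
1227 ÷ 3 = 409
409 ÷ 409 = 1

1227 = 3 × 409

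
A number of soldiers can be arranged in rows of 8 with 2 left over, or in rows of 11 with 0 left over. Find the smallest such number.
M = 8 × 11 = 88. M₁ = 11, y₁ ≡ 3 (mod 8). M₂ = 8, y₂ ≡ 7 (mod 11). k = 2×11×3 + 0×8×7 ≡ 66 (mod 88). The smallest positive such number is 66.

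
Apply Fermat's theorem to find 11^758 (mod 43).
By Fermat: 11^{42} ≡ 1 (mod 43). 758 ≡ 2 (mod 42). So 11^{758} ≡ 11^{2} ≡ 35 (mod 43)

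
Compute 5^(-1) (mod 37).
5^(-1) ≡ 15 (mod 37). Verification: 5 × 15 = 75 ≡ 1 (mod 37)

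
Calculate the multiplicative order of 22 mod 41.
Powers of 22 mod 41: 22^1≡22, 22^2≡33, 22^3≡29, 22^4≡23, 22^5≡14, 22^6≡21, 22^7≡11, 22^8≡37, 22^9≡35, 22^10≡32, 22^11≡7, 22^12≡31, 22^13≡26, 22^14≡39, 22^15≡38, 22^16≡16, 22^17≡24, 22^18≡36, 22^19≡13, 22^20≡40, 22^21≡19, 22^22≡8, 22^23≡12, 22^24≡18, 22^25≡27, 22^26≡20, 22^27≡30, 22^28≡4, 22^29≡6, 22^30≡9, 22^31≡34, 22^32≡10, 22^33≡15, 22^34≡2, 22^35≡3, 22^36≡25, 22^37≡17, 22^38≡5, 22^39≡28, 22^40≡1. Order = 40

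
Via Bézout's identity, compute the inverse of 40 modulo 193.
Extended GCD: 40(-82) + 193(17) = 1. So 40^(-1) ≡ 111 ≡ 111 (mod 193). Verify: 40 × 111 = 4440 ≡ 1 (mod 193)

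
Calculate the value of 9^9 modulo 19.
9 = 8 + 1 (binary 1001). Repeated squaring mod 19: 9^1 ≡ 9; 9^2 ≡ 9² = 81 ≡ 5; 9^4 ≡ 5² = 25 ≡ 6; 9^8 ≡ 6² = 36 ≡ 17. Multiply: 9^9 = 9^8 × 9^1 ≡ 17 × 9 (mod 19): 17 × 9 = 153 ≡ 1. So 9^9 ≡ 1 (mod 19).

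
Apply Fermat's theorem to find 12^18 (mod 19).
By Fermat's Little Theorem, 12^{18} ≡ 1 (mod 19) since 19 is prime and gcd(12, 19) = 1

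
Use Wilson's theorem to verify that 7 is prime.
(6)! mod 7 = 6. Since this equals -1 (mod 7), Wilson confirms 7 is prime.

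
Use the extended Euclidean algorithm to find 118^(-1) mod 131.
Extended GCD: 118(10) + 131(-9) = 1. So 118^(-1) ≡ 10 ≡ 10 (mod 131). Verify: 118 × 10 = 1180 ≡ 1 (mod 131)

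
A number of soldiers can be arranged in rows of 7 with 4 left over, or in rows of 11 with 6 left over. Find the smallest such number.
M = 7 × 11 = 77. M₁ = 11, y₁ ≡ 2 (mod 7). M₂ = 7, y₂ ≡ 8 (mod 11). z = 4×11×2 + 6×7×8 ≡ 39 (mod 77). The smallest positive such number is 39.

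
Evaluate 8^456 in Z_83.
Using Fermat: 8^{82} ≡ 1 (mod 83). 456 ≡ 46 (mod 82). So 8^{456} ≡ 8^{46} ≡ 17 (mod 83)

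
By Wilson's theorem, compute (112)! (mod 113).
By Wilson's theorem, (112)! ≡ -1 ≡ 112 (mod 113)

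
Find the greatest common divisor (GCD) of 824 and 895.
1

Using the Euclidean algorithm:
824 = 0 × 895 + 824
895 = 1 × 824 + 71
824 = 11 × 71 + 43
71 = 1 × 43 + 28
43 = 1 × 28 + 15
28 = 1 × 15 + 13
15 = 1 × 13 + 2
13 = 6 × 2 + 1
2 = 2 × 1 + 0

GCD(824, 895) = 1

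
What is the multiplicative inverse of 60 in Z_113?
81

Using Extended Euclidean Algorithm:
gcd(60, 113) = 1
Bezout coefficients: 60 × -32 + 113 × 17 = 1
So 60 × -32 ≡ 1 (mod 113)
The inverse is -32 mod 113 = 81
Verification: 60 × 81 = 4860 = 43 × 113 + 1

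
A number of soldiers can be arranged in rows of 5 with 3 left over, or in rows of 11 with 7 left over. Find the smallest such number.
M = 5 × 11 = 55. M₁ = 11, y₁ ≡ 1 (mod 5). M₂ = 5, y₂ ≡ 9 (mod 11). n = 3×11×1 + 7×5×9 ≡ 18 (mod 55). The smallest positive such number is 18.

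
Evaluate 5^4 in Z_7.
4 = 4 (binary 100). Repeated squaring mod 7: 5^1 ≡ 5; 5^2 ≡ 5² = 25 ≡ 4; 5^4 ≡ 4² = 16 ≡ 2. So 5^4 ≡ 2 (mod 7).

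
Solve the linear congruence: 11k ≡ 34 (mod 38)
10

Since gcd(11, 38) = 1 divides 34, a solution exists.
Multiply both sides by the inverse of 11 mod 38:
  11^(-1) mod 38 = 7
  x ≡ 7 × 34 ≡ 238 ≡ 10 (mod 38)
Verification: 11 × 10 = 110 = 2 × 38 + 34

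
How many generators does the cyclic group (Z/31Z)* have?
8

The number of primitive roots modulo p is φ(p-1) = φ(30)
φ(30) = 8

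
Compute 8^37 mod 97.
Using repeated squaring. 37 = 32 + 4 + 1 (binary 100101). Repeated squaring mod 97: 8^1 ≡ 8; 8^2 ≡ 8² = 64 ≡ 64; 8^4 ≡ 64² = 4096 ≡ 22; 8^8 ≡ 22² = 484 ≡ 96; 8^16 ≡ 96² = 9216 ≡ 1; 8^32 ≡ 1² = 1 ≡ 1. Multiply: 8^37 = 8^32 × 8^4 × 8^1 ≡ 1 × 22 × 8 (mod 97): 1 × 22 = 22 ≡ 22; 22 × 8 = 176 ≡ 79. So 8^37 ≡ 79 (mod 97).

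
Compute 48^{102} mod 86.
54

Using successive squaring:
Binary expansion of 102: 1100110
Powers of 48 mod 86 (each is the square of the previous):
  48^1 ≡ 48 (mod 86)
  48^2 ≡ 48² = 2304 ≡ 68 (mod 86)
  48^4 ≡ 68² = 4624 ≡ 66 (mod 86)
  48^8 ≡ 66² = 4356 ≡ 56 (mod 86)
  48^16 ≡ 56² = 3136 ≡ 40 (mod 86)
  48^32 ≡ 40² = 1600 ≡ 52 (mod 86)
  48^64 ≡ 52² = 2704 ≡ 38 (mod 86)
102 = 64 + 32 + 4 + 2, so 48^102 = 48^64 × 48^32 × 48^4 × 48^2 ≡ 38 × 52 × 66 × 68 (mod 86)
Multiplying step by step:
  38 × 52 = 1976 ≡ 84 (mod 86)
  84 × 66 = 5544 ≡ 40 (mod 86)
  40 × 68 = 2720 ≡ 54 (mod 86)
Result: 48^102 ≡ 54 (mod 86)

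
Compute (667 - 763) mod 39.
21

(667 - 763) = -96
-96 mod 39 = 21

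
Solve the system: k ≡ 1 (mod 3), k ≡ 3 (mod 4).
M = 3 × 4 = 12. M₁ = 4, y₁ ≡ 1 (mod 3). M₂ = 3, y₂ ≡ 3 (mod 4). k = 1×4×1 + 3×3×3 ≡ 7 (mod 12)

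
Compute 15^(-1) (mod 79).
15^(-1) ≡ 58 (mod 79). Verification: 15 × 58 = 870 ≡ 1 (mod 79)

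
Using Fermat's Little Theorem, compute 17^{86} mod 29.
28

By Fermat's Little Theorem, a^(p-1) ≡ 1 (mod p) for prime p and gcd(a, p) = 1
Here p = 29, so 17^28 ≡ 1 (mod 29)
We can reduce the exponent: 86 mod 28 = 2
So 17^86 ≡ 17^2 (mod 29)
Computing: 17^2 mod 29 = 28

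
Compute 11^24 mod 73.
Using repeated squaring. 24 = 16 + 8 (binary 11000). Repeated squaring mod 73: 11^1 ≡ 11; 11^2 ≡ 11² = 121 ≡ 48; 11^4 ≡ 48² = 2304 ≡ 41; 11^8 ≡ 41² = 1681 ≡ 2; 11^16 ≡ 2² = 4 ≡ 4. Multiply: 11^24 = 11^16 × 11^8 ≡ 4 × 2 (mod 73): 4 × 2 = 8 ≡ 8. So 11^24 ≡ 8 (mod 73).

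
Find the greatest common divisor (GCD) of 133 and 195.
1

Using the Euclidean algorithm:
133 = 0 × 195 + 133
195 = 1 × 133 + 62
133 = 2 × 62 + 9
62 = 6 × 9 + 8
9 = 1 × 8 + 1
8 = 8 × 1 + 0

GCD(133, 195) = 1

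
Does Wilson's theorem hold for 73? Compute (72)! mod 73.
(72)! mod 73 = 72. Since this equals -1 (mod 73), Wilson confirms 73 is prime.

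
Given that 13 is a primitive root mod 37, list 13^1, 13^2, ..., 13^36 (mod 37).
g^1, g^2, ..., g^{36} mod 37: {13, 21, 14, 34, 35, 11, 32, 9, 6, 4, 15, 10, 19, 25, 29, 7, 17, 36, 24, 16, 23, 3, 2, 26, 5, 28, 31, 33, 22, 27, 18, 12, 8, 30, 20, 1}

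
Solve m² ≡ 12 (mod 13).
The square roots of 12 mod 13 are 8 and 5. Verify: 8² = 64 ≡ 12 (mod 13)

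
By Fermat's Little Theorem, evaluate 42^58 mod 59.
By Fermat's Little Theorem, 42^{58} ≡ 1 (mod 59) since 59 is prime and gcd(42, 59) = 1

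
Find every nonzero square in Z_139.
QRs mod 139: {1, 4, 5, 6, 7, 9, 11, 13, 16, 20, 24, 25, 28, 29, 30, 31, 34, 35, 36, 37, 38, 41, 42, 44, 45, 46, 47, 49, 51, 52, 54, 55, 57, 63, 64, 65, 66, 67, 69, 71, 77, 78, 79, 80, 81, 83, 86, 89, 91, 96, 99, 100, 106, 107, 112, 113, 116, 117, 118, 120, 121, 122, 124, 125, 127, 129, 131, 136, 137}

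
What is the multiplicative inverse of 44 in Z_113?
18

Using Extended Euclidean Algorithm:
gcd(44, 113) = 1
Bezout coefficients: 44 × 18 + 113 × -7 = 1
So 44 × 18 ≡ 1 (mod 113)
The inverse is 18 mod 113 = 18
Verification: 44 × 18 = 792 = 7 × 113 + 1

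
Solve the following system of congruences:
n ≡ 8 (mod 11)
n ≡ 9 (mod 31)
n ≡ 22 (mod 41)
11789

Using the Chinese Remainder Theorem:
M = product of moduli = 13981
For equation 1: M_1 = 1271, 1271 ≡ 6 (mod 11), inverse of 1271 mod 11 is 2 (check: 6 × 2 = 12 ≡ 1 (mod 11))
For equation 2: M_2 = 451, 451 ≡ 17 (mod 31), inverse of 451 mod 31 is 11 (check: 17 × 11 = 187 ≡ 1 (mod 31))
For equation 3: M_3 = 341, 341 ≡ 13 (mod 41), inverse of 341 mod 41 is 19 (check: 13 × 19 = 247 ≡ 1 (mod 41))
Combine: n ≡ Σ r_i×M_i×(M_i⁻¹ mod m_i) = 8×1271×2 + 9×451×11 + 22×341×19 = 20336 + 44649 + 142538 = 207523
207523 mod 13981 = 11789
n ≡ 11789 (mod 13981)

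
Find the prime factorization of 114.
2 × 3 × 19

Divide by primes starting from smallest:
114 ÷ 2 = 57
57 ÷ 3 = 19
19 ÷ 19 = 1

114 = 2 × 3 × 19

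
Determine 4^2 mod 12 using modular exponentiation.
2 = 2 (binary 10). Repeated squaring mod 12: 4^1 ≡ 4; 4^2 ≡ 4² = 16 ≡ 4. So 4^2 ≡ 4 (mod 12).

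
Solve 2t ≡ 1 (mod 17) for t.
2^(-1) ≡ 9 (mod 17). Verification: 2 × 9 = 18 ≡ 1 (mod 17)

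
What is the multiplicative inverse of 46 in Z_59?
46^(-1) ≡ 9 (mod 59). Verification: 46 × 9 = 414 ≡ 1 (mod 59)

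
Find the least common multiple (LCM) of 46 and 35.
1610

First find GCD(46, 35) using the Euclidean algorithm:
46 = 1 × 35 + 11
35 = 3 × 11 + 2
11 = 5 × 2 + 1
2 = 2 × 1 + 0
GCD(46, 35) = 1

LCM formula: LCM(a, b) = (a × b) / GCD(a, b)
LCM(46, 35) = (46 × 35) / 1
LCM(46, 35) = 1610 / 1
LCM(46, 35) = 1610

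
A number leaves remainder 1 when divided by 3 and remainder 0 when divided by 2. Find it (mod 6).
M = 3 × 2 = 6. M₁ = 2, y₁ ≡ 2 (mod 3). M₂ = 3, y₂ ≡ 1 (mod 2). y = 1×2×2 + 0×3×1 ≡ 4 (mod 6)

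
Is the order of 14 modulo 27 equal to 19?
No, the actual order is 18, not 19.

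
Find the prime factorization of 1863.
3^4 × 23

Divide by primes starting from smallest:
1863 ÷ 3 = 621
621 ÷ 3 = 207
207 ÷ 3 = 69
69 ÷ 3 = 23
23 ÷ 23 = 1

1863 = 3^4 × 23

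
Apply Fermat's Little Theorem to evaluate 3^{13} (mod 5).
3

By Fermat's Little Theorem, a^(p-1) ≡ 1 (mod p) for prime p and gcd(a, p) = 1
Here p = 5, so 3^4 ≡ 1 (mod 5)
We can reduce the exponent: 13 mod 4 = 1
So 3^13 ≡ 3^1 (mod 5)
Computing: 3^1 mod 5 = 3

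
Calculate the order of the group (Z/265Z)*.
208

Prime factorization: 265 = 5 × 53
Using the formula φ(n) = n × Π(1 - 1/p) for each prime factor p:
φ(265) = 265 × (1 - 1/5) × (1 - 1/53)
φ(265) = 208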